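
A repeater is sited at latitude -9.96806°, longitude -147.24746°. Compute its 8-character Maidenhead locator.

BI60ja07

Shift to the Maidenhead origin (180°W, 90°S): lon 32.75254, lat 80.03194.
Field: lon ⌊32.75254/20⌋ = 1 → B; lat ⌊80.03194/10⌋ = 8 → I.
Square: lon ⌊12.75254/2⌋ = 6; lat ⌊0.03194/1⌋ = 0.
Subsquare: lon ⌊0.75254/0.0833333⌋ = 9 → j; lat ⌊0.03194/0.0416667⌋ = 0 → a.
Extended square: lon ⌊0.00254/0.00833333⌋ = 0; lat ⌊0.03194/0.00416667⌋ = 7.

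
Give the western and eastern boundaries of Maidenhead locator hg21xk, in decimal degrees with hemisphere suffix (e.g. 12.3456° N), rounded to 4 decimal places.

34.0833° W, 34.0000° W

Field H=7, G=6: +7·20° lon, +6·10° lat → SW at lon -40°, lat -30°.
Square 2, 1: +2·2° lon, +1·1° lat → SW at lon -36°, lat -29°.
Subsquare x=23, k=10: +23·0.0833333° lon, +10·0.0416667° lat → SW at lon -34.0833°, lat -28.5833°.
Cell spans 0.0833333° lon × 0.0416667° lat.
west 34.0833° W, east 34.0000° W.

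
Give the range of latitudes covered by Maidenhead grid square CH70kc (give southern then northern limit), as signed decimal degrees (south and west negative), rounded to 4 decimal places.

-19.9167, -19.8750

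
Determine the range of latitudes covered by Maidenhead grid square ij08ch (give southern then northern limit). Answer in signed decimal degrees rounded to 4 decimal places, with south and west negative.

8.2917, 8.3333

Field I=8, J=9: +8·20° lon, +9·10° lat → SW at lon -20°, lat 0°.
Square 0, 8: +0·2° lon, +8·1° lat → SW at lon -20°, lat 8°.
Subsquare c=2, h=7: +2·0.0833333° lon, +7·0.0416667° lat → SW at lon -19.8333°, lat 8.29167°.
Cell spans 0.0833333° lon × 0.0416667° lat.
south 8.2917, north 8.3333.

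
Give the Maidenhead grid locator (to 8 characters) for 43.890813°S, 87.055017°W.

EE66lc36

Add 180° to longitude and 90° to latitude: 92.94498, 46.10919.
Field: 92.94498/20 → 4 → E, 46.10919/10 → 4 → E; chars EE.
Square: 12.94498/2 → 6, 6.10919/1 → 6; chars 66.
Subsquare: 0.94498/0.0833333 → 11 → l, 0.10919/0.0416667 → 2 → c; chars lc.
Extended square: 0.02832/0.00833333 → 3, 0.02585/0.00416667 → 6; chars 36.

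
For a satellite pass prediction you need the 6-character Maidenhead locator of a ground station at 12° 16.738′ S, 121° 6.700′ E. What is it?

Shift to the Maidenhead origin (180°W, 90°S): lon 301.1117, lat 77.7210.
Field: lon ⌊301.1117/20⌋ = 15 → P; lat ⌊77.7210/10⌋ = 7 → H.
Square: lon ⌊1.1117/2⌋ = 0; lat ⌊7.7210/1⌋ = 7.
Subsquare: lon ⌊1.1117/0.0833333⌋ = 13 → n; lat ⌊0.7210/0.0416667⌋ = 17 → r.

PH07nr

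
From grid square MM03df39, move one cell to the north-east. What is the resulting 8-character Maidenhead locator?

MM03dg40

Longitude extended square 3; +1 → 4.
Latitude extended square 9; +1 → 10, wraps to 0, carry into subsquare.
Latitude subsquare f = 5; +1 → 6 = g.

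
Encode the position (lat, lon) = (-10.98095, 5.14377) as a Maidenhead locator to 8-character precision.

Shift to the Maidenhead origin (180°W, 90°S): lon 185.14377, lat 79.01905.
Field: 185.14377/20 → 9 → J, 79.01905/10 → 7 → H; chars JH.
Square: 5.14377/2 → 2, 9.01905/1 → 9; chars 29.
Subsquare: 1.14377/0.0833333 → 13 → n, 0.01905/0.0416667 → 0 → a; chars na.
Extended square: 0.06044/0.00833333 → 7, 0.01905/0.00416667 → 4; chars 74.

JH29na74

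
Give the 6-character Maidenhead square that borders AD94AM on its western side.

Longitude subsquare a = 0; −1 → -1, wraps to 23 = x, carry into square.
Longitude square 9; −1 → 8.
The latitude characters are unchanged.

AD84xm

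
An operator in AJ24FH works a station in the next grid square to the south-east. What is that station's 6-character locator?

Longitude subsquare f = 5; +1 → 6 = g.
Latitude subsquare h = 7; −1 → 6 = g.

AJ24gg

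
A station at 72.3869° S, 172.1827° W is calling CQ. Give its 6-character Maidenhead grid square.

AB37vo

Shift to the Maidenhead origin (180°W, 90°S): lon 7.8173, lat 17.6131.
Field: 7.8173/20 → 0 → A, 17.6131/10 → 1 → B; chars AB.
Square: 7.8173/2 → 3, 7.6131/1 → 7; chars 37.
Subsquare: 1.8173/0.0833333 → 21 → v, 0.6131/0.0416667 → 14 → o; chars vo.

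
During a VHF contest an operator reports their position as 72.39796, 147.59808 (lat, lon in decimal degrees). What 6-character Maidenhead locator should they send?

QQ32tj

Add 180° to longitude and 90° to latitude: 327.5981, 162.3980.
Field: 327.5981/20 → 16 → Q, 162.3980/10 → 16 → Q; chars QQ.
Square: 7.5981/2 → 3, 2.3980/1 → 2; chars 32.
Subsquare: 1.5981/0.0833333 → 19 → t, 0.3980/0.0416667 → 9 → j; chars tj.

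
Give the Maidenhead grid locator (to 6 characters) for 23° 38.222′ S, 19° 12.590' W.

Shift to the Maidenhead origin (180°W, 90°S): lon 160.7902, lat 66.3630.
Field: 160.7902/20 → 8 → I, 66.3630/10 → 6 → G; chars IG.
Square: 0.7902/2 → 0, 6.3630/1 → 6; chars 06.
Subsquare: 0.7902/0.0833333 → 9 → j, 0.3630/0.0416667 → 8 → i; chars ji.

IG06ji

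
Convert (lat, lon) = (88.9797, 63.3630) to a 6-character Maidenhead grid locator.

MR18qx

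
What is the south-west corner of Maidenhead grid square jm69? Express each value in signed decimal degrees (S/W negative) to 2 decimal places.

39.00, 12.00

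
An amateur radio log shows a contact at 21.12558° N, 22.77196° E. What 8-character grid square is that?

KL11jd20

Offset from 180°W / 90°S: lon 202.77196°, lat 111.12558°.
Field: 202.77196/20 → 10 → K, 111.12558/10 → 11 → L; chars KL.
Square: 2.77196/2 → 1, 1.12558/1 → 1; chars 11.
Subsquare: 0.77196/0.0833333 → 9 → j, 0.12558/0.0416667 → 3 → d; chars jd.
Extended square: 0.02196/0.00833333 → 2, 0.00058/0.00416667 → 0; chars 20.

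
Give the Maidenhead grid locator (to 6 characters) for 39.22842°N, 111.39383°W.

DM49hf

Add 180° to longitude and 90° to latitude: 68.6062, 129.2284.
Field: 68.6062/20 → 3 → D, 129.2284/10 → 12 → M; chars DM.
Square: 8.6062/2 → 4, 9.2284/1 → 9; chars 49.
Subsquare: 0.6062/0.0833333 → 7 → h, 0.2284/0.0416667 → 5 → f; chars hf.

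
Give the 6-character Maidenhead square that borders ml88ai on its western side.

ML78xi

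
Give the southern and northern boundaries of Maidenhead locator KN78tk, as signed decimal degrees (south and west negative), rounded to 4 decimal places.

48.4167, 48.4583

Field K=10, N=13: +10·20° lon, +13·10° lat → SW at lon 20°, lat 40°.
Square 7, 8: +7·2° lon, +8·1° lat → SW at lon 34°, lat 48°.
Subsquare t=19, k=10: +19·0.0833333° lon, +10·0.0416667° lat → SW at lon 35.5833°, lat 48.4167°.
Cell spans 0.0833333° lon × 0.0416667° lat.
south 48.4167, north 48.4583.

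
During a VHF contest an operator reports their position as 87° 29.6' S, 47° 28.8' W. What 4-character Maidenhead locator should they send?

GA62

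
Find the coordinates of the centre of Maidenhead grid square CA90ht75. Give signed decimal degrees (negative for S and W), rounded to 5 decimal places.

-89.18542, -121.35417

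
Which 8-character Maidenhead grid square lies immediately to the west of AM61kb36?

Longitude extended square 3; −1 → 2.
The latitude characters are unchanged.

AM61kb26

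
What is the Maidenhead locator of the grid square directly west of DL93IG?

DL93hg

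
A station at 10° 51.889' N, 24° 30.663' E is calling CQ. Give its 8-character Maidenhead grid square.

Add 180° to longitude and 90° to latitude: 204.51105, 100.86482.
Field: lon ⌊204.51105/20⌋ = 10 → K; lat ⌊100.86482/10⌋ = 10 → K.
Square: lon ⌊4.51105/2⌋ = 2; lat ⌊0.86482/1⌋ = 0.
Subsquare: lon ⌊0.51105/0.0833333⌋ = 6 → g; lat ⌊0.86482/0.0416667⌋ = 20 → u.
Extended square: lon ⌊0.01105/0.00833333⌋ = 1; lat ⌊0.03148/0.00416667⌋ = 7.

KK20gu17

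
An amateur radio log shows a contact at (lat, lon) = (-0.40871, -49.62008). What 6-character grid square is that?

GI59eo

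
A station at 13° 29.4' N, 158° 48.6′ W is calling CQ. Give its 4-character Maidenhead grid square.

Add 180° to longitude and 90° to latitude: 21.19, 103.49.
Field (20°×10°, letters A–R): lon ⌊21.19/20⌋ = 1 → B; lat ⌊103.49/10⌋ = 10 → K.
Square (2°×1°, digits 0–9): lon ⌊1.19/2⌋ = 0; lat ⌊3.49/1⌋ = 3.

BK03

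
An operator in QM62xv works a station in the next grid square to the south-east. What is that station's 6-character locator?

QM72au

Longitude subsquare x = 23; +1 → 24, wraps to 0 = a, carry into square.
Longitude square 6; +1 → 7.
Latitude subsquare v = 21; −1 → 20 = u.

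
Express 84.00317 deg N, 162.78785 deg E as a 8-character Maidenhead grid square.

RR14ja40

Add 180° to longitude and 90° to latitude: 342.78785, 174.00317.
Field: 342.78785/20 → 17 → R, 174.00317/10 → 17 → R; chars RR.
Square: 2.78785/2 → 1, 4.00317/1 → 4; chars 14.
Subsquare: 0.78785/0.0833333 → 9 → j, 0.00317/0.0416667 → 0 → a; chars ja.
Extended square: 0.03785/0.00833333 → 4, 0.00317/0.00416667 → 0; chars 40.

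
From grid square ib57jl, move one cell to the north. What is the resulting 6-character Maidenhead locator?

IB57jm

Latitude subsquare l = 11; +1 → 12 = m.
The longitude characters are unchanged.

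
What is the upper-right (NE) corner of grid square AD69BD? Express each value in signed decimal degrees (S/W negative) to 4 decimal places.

-50.8333, -167.8333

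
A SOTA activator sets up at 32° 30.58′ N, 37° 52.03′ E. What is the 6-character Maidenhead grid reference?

Shift to the Maidenhead origin (180°W, 90°S): lon 217.8672, lat 122.5097.
Field (20°×10°, letters A–R): 217.8672/20 → 10 → K, 122.5097/10 → 12 → M; chars KM.
Square (2°×1°, digits 0–9): 17.8672/2 → 8, 2.5097/1 → 2; chars 82.
Subsquare (5′×2.5′, letters a–x): 1.8672/0.0833333 → 22 → w, 0.5097/0.0416667 → 12 → m; chars wm.

KM82wm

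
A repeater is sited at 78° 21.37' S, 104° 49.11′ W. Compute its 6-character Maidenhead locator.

Shift to the Maidenhead origin (180°W, 90°S): lon 75.1815, lat 11.6438.
Field: 75.1815/20 → 3 → D, 11.6438/10 → 1 → B; chars DB.
Square: 15.1815/2 → 7, 1.6438/1 → 1; chars 71.
Subsquare: 1.1815/0.0833333 → 14 → o, 0.6438/0.0416667 → 15 → p; chars op.

DB71op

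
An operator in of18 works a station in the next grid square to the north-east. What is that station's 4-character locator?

Longitude square 1; +1 → 2.
Latitude square 8; +1 → 9.

OF29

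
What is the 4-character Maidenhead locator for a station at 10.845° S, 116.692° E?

Offset from 180°W / 90°S: lon 296.69°, lat 79.16°.
Field: 296.69/20 → 14 → O, 79.16/10 → 7 → H; chars OH.
Square: 16.69/2 → 8, 9.16/1 → 9; chars 89.

OH89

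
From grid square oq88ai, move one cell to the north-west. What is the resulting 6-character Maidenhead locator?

Longitude subsquare a = 0; −1 → -1, wraps to 23 = x, carry into square.
Longitude square 8; −1 → 7.
Latitude subsquare i = 8; +1 → 9 = j.

OQ78xj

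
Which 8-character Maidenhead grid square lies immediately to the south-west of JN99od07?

Longitude extended square 0; −1 → -1, wraps to 9, carry into subsquare.
Longitude subsquare o = 14; −1 → 13 = n.
Latitude extended square 7; −1 → 6.

JN99nd96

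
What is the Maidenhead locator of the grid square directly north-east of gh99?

HI00

Longitude square 9; +1 → 10, wraps to 0, carry into field.
Longitude field G = 6; +1 → 7 = H.
Latitude square 9; +1 → 10, wraps to 0, carry into field.
Latitude field H = 7; +1 → 8 = I.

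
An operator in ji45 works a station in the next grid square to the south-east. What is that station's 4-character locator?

Longitude square 4; +1 → 5.
Latitude square 5; −1 → 4.

JI54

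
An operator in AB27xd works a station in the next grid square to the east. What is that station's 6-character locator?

AB37ad

Longitude subsquare x = 23; +1 → 24, wraps to 0 = a, carry into square.
Longitude square 2; +1 → 3.
The latitude characters are unchanged.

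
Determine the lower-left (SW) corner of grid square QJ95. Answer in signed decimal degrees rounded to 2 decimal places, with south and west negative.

5.00, 158.00

Field Q=16, J=9: +16·20° lon, +9·10° lat → SW at lon 140°, lat 0°.
Square 9, 5: +9·2° lon, +5·1° lat → SW at lon 158°, lat 5°.
latitude 5.00, longitude 158.00.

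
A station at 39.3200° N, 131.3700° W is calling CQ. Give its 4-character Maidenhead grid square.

Offset from 180°W / 90°S: lon 48.63°, lat 129.32°.
Field: lon ⌊48.63/20⌋ = 2 → C; lat ⌊129.32/10⌋ = 12 → M.
Square: lon ⌊8.63/2⌋ = 4; lat ⌊9.32/1⌋ = 9.

CM49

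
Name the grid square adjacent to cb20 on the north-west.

CB11

Longitude square 2; −1 → 1.
Latitude square 0; +1 → 1.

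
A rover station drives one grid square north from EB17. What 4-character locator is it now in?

EB18

Latitude square 7; +1 → 8.
The longitude characters are unchanged.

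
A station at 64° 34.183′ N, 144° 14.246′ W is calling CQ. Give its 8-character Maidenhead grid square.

BP74vn16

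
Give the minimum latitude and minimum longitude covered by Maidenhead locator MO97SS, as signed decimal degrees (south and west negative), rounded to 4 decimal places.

57.7500, 79.5000

Field M=12, O=14: +12·20° lon, +14·10° lat → SW at lon 60°, lat 50°.
Square 9, 7: +9·2° lon, +7·1° lat → SW at lon 78°, lat 57°.
Subsquare s=18, s=18: +18·0.0833333° lon, +18·0.0416667° lat → SW at lon 79.5°, lat 57.75°.
latitude 57.7500, longitude 79.5000.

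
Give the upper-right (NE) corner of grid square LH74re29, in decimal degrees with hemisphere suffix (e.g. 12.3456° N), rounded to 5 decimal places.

Field L=11, H=7: +11·20° lon, +7·10° lat → SW at lon 40°, lat -20°.
Square 7, 4: +7·2° lon, +4·1° lat → SW at lon 54°, lat -16°.
Subsquare r=17, e=4: +17·0.0833333° lon, +4·0.0416667° lat → SW at lon 55.4167°, lat -15.8333°.
Extended square 2, 9: +2·0.00833333° lon, +9·0.00416667° lat → SW at lon 55.4333°, lat -15.7958°.
Cell spans 0.00833333° lon × 0.00416667° lat. NE corner is SW corner plus one full cell.
latitude 15.79167° S, longitude 55.44167° E.

15.79167° S, 55.44167° E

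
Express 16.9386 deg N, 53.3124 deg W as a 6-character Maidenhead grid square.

GK36iw

Offset from 180°W / 90°S: lon 126.6876°, lat 106.9386°.
Field: 126.6876/20 → 6 → G, 106.9386/10 → 10 → K; chars GK.
Square: 6.6876/2 → 3, 6.9386/1 → 6; chars 36.
Subsquare: 0.6876/0.0833333 → 8 → i, 0.9386/0.0416667 → 22 → w; chars iw.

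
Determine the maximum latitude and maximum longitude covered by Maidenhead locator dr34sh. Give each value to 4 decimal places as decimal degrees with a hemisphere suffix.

84.3333° N, 112.4167° W

Field D=3, R=17: +3·20° lon, +17·10° lat → SW at lon -120°, lat 80°.
Square 3, 4: +3·2° lon, +4·1° lat → SW at lon -114°, lat 84°.
Subsquare s=18, h=7: +18·0.0833333° lon, +7·0.0416667° lat → SW at lon -112.5°, lat 84.2917°.
Cell spans 0.0833333° lon × 0.0416667° lat. NE corner is SW corner plus one full cell.
latitude 84.3333° N, longitude 112.4167° W.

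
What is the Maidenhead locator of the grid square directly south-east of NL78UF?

NL78ve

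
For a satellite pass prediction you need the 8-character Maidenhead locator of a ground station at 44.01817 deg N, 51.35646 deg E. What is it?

LN54qa24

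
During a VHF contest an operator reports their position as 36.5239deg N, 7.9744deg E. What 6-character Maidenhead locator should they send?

Offset from 180°W / 90°S: lon 187.9744°, lat 126.5239°.
Field (20°×10°, letters A–R): 187.9744/20 → 9 → J, 126.5239/10 → 12 → M; chars JM.
Square (2°×1°, digits 0–9): 7.9744/2 → 3, 6.5239/1 → 6; chars 36.
Subsquare (5′×2.5′, letters a–x): 1.9744/0.0833333 → 23 → x, 0.5239/0.0416667 → 12 → m; chars xm.

JM36xm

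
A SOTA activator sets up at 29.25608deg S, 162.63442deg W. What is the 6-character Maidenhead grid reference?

AG80qr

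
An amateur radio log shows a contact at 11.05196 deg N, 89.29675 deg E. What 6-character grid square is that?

NK41pb

Shift to the Maidenhead origin (180°W, 90°S): lon 269.2967, lat 101.0520.
Field: lon ⌊269.2967/20⌋ = 13 → N; lat ⌊101.0520/10⌋ = 10 → K.
Square: lon ⌊9.2967/2⌋ = 4; lat ⌊1.0520/1⌋ = 1.
Subsquare: lon ⌊1.2967/0.0833333⌋ = 15 → p; lat ⌊0.0520/0.0416667⌋ = 1 → b.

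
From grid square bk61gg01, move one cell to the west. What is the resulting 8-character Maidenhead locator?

BK61fg91

Longitude extended square 0; −1 → -1, wraps to 9, carry into subsquare.
Longitude subsquare g = 6; −1 → 5 = f.
The latitude characters are unchanged.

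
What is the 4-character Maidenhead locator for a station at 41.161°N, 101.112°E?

ON01

Shift to the Maidenhead origin (180°W, 90°S): lon 281.11, lat 131.16.
Field (20°×10°, letters A–R): 281.11/20 → 14 → O, 131.16/10 → 13 → N; chars ON.
Square (2°×1°, digits 0–9): 1.11/2 → 0, 1.16/1 → 1; chars 01.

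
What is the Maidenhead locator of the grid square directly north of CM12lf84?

CM12lf85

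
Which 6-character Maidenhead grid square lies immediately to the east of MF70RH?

MF70sh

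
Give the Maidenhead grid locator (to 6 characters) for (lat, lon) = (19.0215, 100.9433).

OK09la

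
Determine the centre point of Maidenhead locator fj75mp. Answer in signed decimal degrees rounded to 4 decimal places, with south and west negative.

5.6458, -64.9583

Field F=5, J=9: +5·20° lon, +9·10° lat → SW at lon -80°, lat 0°.
Square 7, 5: +7·2° lon, +5·1° lat → SW at lon -66°, lat 5°.
Subsquare m=12, p=15: +12·0.0833333° lon, +15·0.0416667° lat → SW at lon -65°, lat 5.625°.
Cell spans 0.0833333° lon × 0.0416667° lat. Centre is SW corner plus half of each.
latitude 5.6458, longitude -64.9583.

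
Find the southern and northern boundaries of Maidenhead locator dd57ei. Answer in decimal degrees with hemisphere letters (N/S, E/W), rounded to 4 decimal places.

52.6667° S, 52.6250° S

Field D=3, D=3: +3·20° lon, +3·10° lat → SW at lon -120°, lat -60°.
Square 5, 7: +5·2° lon, +7·1° lat → SW at lon -110°, lat -53°.
Subsquare e=4, i=8: +4·0.0833333° lon, +8·0.0416667° lat → SW at lon -109.667°, lat -52.6667°.
Cell spans 0.0833333° lon × 0.0416667° lat.
south 52.6667° S, north 52.6250° S.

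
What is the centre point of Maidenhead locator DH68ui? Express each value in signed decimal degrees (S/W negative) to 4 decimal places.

-11.6458, -106.2917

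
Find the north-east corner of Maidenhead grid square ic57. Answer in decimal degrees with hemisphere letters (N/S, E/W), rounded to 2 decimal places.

62.00° S, 8.00° W

Field I=8, C=2: +8·20° lon, +2·10° lat → SW at lon -20°, lat -70°.
Square 5, 7: +5·2° lon, +7·1° lat → SW at lon -10°, lat -63°.
Cell spans 2° lon × 1° lat. NE corner is SW corner plus one full cell.
latitude 62.00° S, longitude 8.00° W.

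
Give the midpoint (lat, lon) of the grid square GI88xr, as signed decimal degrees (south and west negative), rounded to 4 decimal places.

-1.2708, -42.0417

Field G=6, I=8: +6·20° lon, +8·10° lat → SW at lon -60°, lat -10°.
Square 8, 8: +8·2° lon, +8·1° lat → SW at lon -44°, lat -2°.
Subsquare x=23, r=17: +23·0.0833333° lon, +17·0.0416667° lat → SW at lon -42.0833°, lat -1.29167°.
Cell spans 0.0833333° lon × 0.0416667° lat. Centre is SW corner plus half of each.
latitude -1.2708, longitude -42.0417.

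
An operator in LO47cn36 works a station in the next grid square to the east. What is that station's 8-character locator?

Longitude extended square 3; +1 → 4.
The latitude characters are unchanged.

LO47cn46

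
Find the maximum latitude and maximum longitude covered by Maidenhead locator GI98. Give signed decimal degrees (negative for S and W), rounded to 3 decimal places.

Field G=6, I=8: +6·20° lon, +8·10° lat → SW at lon -60°, lat -10°.
Square 9, 8: +9·2° lon, +8·1° lat → SW at lon -42°, lat -2°.
Cell spans 2° lon × 1° lat. NE corner is SW corner plus one full cell.
latitude -1.000, longitude -40.000.

-1.000, -40.000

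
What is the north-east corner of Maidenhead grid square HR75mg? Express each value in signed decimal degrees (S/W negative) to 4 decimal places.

85.2917, -24.9167

Field H=7, R=17: +7·20° lon, +17·10° lat → SW at lon -40°, lat 80°.
Square 7, 5: +7·2° lon, +5·1° lat → SW at lon -26°, lat 85°.
Subsquare m=12, g=6: +12·0.0833333° lon, +6·0.0416667° lat → SW at lon -25°, lat 85.25°.
Cell spans 0.0833333° lon × 0.0416667° lat. NE corner is SW corner plus one full cell.
latitude 85.2917, longitude -24.9167.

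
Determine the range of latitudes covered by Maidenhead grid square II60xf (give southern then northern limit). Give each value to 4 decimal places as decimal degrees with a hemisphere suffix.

Field I=8, I=8: +8·20° lon, +8·10° lat → SW at lon -20°, lat -10°.
Square 6, 0: +6·2° lon, +0·1° lat → SW at lon -8°, lat -10°.
Subsquare x=23, f=5: +23·0.0833333° lon, +5·0.0416667° lat → SW at lon -6.08333°, lat -9.79167°.
Cell spans 0.0833333° lon × 0.0416667° lat.
south 9.7917° S, north 9.7500° S.

9.7917° S, 9.7500° S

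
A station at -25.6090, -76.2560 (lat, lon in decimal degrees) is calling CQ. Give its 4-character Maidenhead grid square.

Add 180° to longitude and 90° to latitude: 103.74, 64.39.
Field: 103.74/20 → 5 → F, 64.39/10 → 6 → G; chars FG.
Square: 3.74/2 → 1, 4.39/1 → 4; chars 14.

FG14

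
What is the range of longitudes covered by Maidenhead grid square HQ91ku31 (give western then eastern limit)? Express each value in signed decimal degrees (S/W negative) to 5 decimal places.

-21.14167, -21.13333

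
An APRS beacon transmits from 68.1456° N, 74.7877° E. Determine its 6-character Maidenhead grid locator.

MP78jd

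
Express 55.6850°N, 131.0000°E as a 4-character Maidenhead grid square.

PO55

Shift to the Maidenhead origin (180°W, 90°S): lon 311.00, lat 145.69.
Field: 311.00/20 → 15 → P, 145.69/10 → 14 → O; chars PO.
Square: 11.00/2 → 5, 5.69/1 → 5; chars 55.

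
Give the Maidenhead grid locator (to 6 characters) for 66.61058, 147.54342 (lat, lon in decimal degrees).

QP36so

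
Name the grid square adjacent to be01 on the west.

AE91

Longitude square 0; −1 → -1, wraps to 9, carry into field.
Longitude field B = 1; −1 → 0 = A.
The latitude characters are unchanged.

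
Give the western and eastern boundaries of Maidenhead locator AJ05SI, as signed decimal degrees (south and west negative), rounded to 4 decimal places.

-178.5000, -178.4167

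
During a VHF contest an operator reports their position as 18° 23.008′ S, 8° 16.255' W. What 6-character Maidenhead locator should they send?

Shift to the Maidenhead origin (180°W, 90°S): lon 171.7291, lat 71.6165.
Field: lon ⌊171.7291/20⌋ = 8 → I; lat ⌊71.6165/10⌋ = 7 → H.
Square: lon ⌊11.7291/2⌋ = 5; lat ⌊1.6165/1⌋ = 1.
Subsquare: lon ⌊1.7291/0.0833333⌋ = 20 → u; lat ⌊0.6165/0.0416667⌋ = 14 → o.

IH51uo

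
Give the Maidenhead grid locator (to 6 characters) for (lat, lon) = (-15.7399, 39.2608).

KH94pg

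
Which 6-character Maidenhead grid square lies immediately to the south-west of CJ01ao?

Longitude subsquare a = 0; −1 → -1, wraps to 23 = x, carry into square.
Longitude square 0; −1 → -1, wraps to 9, carry into field.
Longitude field C = 2; −1 → 1 = B.
Latitude subsquare o = 14; −1 → 13 = n.

BJ91xn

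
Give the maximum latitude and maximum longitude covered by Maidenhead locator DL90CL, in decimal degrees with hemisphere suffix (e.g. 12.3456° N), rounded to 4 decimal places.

Field D=3, L=11: +3·20° lon, +11·10° lat → SW at lon -120°, lat 20°.
Square 9, 0: +9·2° lon, +0·1° lat → SW at lon -102°, lat 20°.
Subsquare c=2, l=11: +2·0.0833333° lon, +11·0.0416667° lat → SW at lon -101.833°, lat 20.4583°.
Cell spans 0.0833333° lon × 0.0416667° lat. NE corner is SW corner plus one full cell.
latitude 20.5000° N, longitude 101.7500° W.

20.5000° N, 101.7500° W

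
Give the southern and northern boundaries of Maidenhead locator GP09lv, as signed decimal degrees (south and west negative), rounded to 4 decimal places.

Field G=6, P=15: +6·20° lon, +15·10° lat → SW at lon -60°, lat 60°.
Square 0, 9: +0·2° lon, +9·1° lat → SW at lon -60°, lat 69°.
Subsquare l=11, v=21: +11·0.0833333° lon, +21·0.0416667° lat → SW at lon -59.0833°, lat 69.875°.
Cell spans 0.0833333° lon × 0.0416667° lat.
south 69.8750, north 69.9167.

69.8750, 69.9167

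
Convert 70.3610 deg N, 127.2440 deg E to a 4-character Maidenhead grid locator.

Offset from 180°W / 90°S: lon 307.24°, lat 160.36°.
Field (20°×10°, letters A–R): lon ⌊307.24/20⌋ = 15 → P; lat ⌊160.36/10⌋ = 16 → Q.
Square (2°×1°, digits 0–9): lon ⌊7.24/2⌋ = 3; lat ⌊0.36/1⌋ = 0.

PQ30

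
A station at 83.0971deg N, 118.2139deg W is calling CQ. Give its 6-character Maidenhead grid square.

DR03vc

Offset from 180°W / 90°S: lon 61.7861°, lat 173.0971°.
Field (20°×10°, letters A–R): lon ⌊61.7861/20⌋ = 3 → D; lat ⌊173.0971/10⌋ = 17 → R.
Square (2°×1°, digits 0–9): lon ⌊1.7861/2⌋ = 0; lat ⌊3.0971/1⌋ = 3.
Subsquare (5′×2.5′, letters a–x): lon ⌊1.7861/0.0833333⌋ = 21 → v; lat ⌊0.0971/0.0416667⌋ = 2 → c.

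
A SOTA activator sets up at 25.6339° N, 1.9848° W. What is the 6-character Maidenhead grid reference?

Add 180° to longitude and 90° to latitude: 178.0152, 115.6339.
Field (20°×10°, letters A–R): lon ⌊178.0152/20⌋ = 8 → I; lat ⌊115.6339/10⌋ = 11 → L.
Square (2°×1°, digits 0–9): lon ⌊18.0152/2⌋ = 9; lat ⌊5.6339/1⌋ = 5.
Subsquare (5′×2.5′, letters a–x): lon ⌊0.0152/0.0833333⌋ = 0 → a; lat ⌊0.6339/0.0416667⌋ = 15 → p.

IL95ap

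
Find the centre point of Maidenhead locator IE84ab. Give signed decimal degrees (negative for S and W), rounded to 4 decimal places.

Field I=8, E=4: +8·20° lon, +4·10° lat → SW at lon -20°, lat -50°.
Square 8, 4: +8·2° lon, +4·1° lat → SW at lon -4°, lat -46°.
Subsquare a=0, b=1: +0·0.0833333° lon, +1·0.0416667° lat → SW at lon -4°, lat -45.9583°.
Cell spans 0.0833333° lon × 0.0416667° lat. Centre is SW corner plus half of each.
latitude -45.9375, longitude -3.9583.

-45.9375, -3.9583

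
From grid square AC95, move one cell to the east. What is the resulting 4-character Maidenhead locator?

BC05

Longitude square 9; +1 → 10, wraps to 0, carry into field.
Longitude field A = 0; +1 → 1 = B.
The latitude characters are unchanged.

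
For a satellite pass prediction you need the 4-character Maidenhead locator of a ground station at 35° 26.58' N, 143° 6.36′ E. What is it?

QM15

Shift to the Maidenhead origin (180°W, 90°S): lon 323.11, lat 125.44.
Field: 323.11/20 → 16 → Q, 125.44/10 → 12 → M; chars QM.
Square: 3.11/2 → 1, 5.44/1 → 5; chars 15.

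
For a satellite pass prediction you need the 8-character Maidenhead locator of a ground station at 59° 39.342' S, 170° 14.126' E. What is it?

Shift to the Maidenhead origin (180°W, 90°S): lon 350.23543, lat 30.34430.
Field: 350.23543/20 → 17 → R, 30.34430/10 → 3 → D; chars RD.
Square: 10.23543/2 → 5, 0.34430/1 → 0; chars 50.
Subsquare: 0.23543/0.0833333 → 2 → c, 0.34430/0.0416667 → 8 → i; chars ci.
Extended square: 0.06877/0.00833333 → 8, 0.01097/0.00416667 → 2; chars 82.

RD50ci82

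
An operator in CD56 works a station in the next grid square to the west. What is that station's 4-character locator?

Longitude square 5; −1 → 4.
The latitude characters are unchanged.

CD46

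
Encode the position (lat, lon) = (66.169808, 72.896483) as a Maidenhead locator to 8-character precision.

Offset from 180°W / 90°S: lon 252.89648°, lat 156.16981°.
Field (20°×10°, letters A–R): 252.89648/20 → 12 → M, 156.16981/10 → 15 → P; chars MP.
Square (2°×1°, digits 0–9): 12.89648/2 → 6, 6.16981/1 → 6; chars 66.
Subsquare (5′×2.5′, letters a–x): 0.89648/0.0833333 → 10 → k, 0.16981/0.0416667 → 4 → e; chars ke.
Extended square (30″×15″, digits 0–9): 0.06315/0.00833333 → 7, 0.00314/0.00416667 → 0; chars 70.

MP66ke70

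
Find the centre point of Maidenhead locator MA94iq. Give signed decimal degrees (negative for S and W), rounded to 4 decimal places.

-85.3125, 78.7083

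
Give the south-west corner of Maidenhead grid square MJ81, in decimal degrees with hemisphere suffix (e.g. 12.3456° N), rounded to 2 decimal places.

Field M=12, J=9: +12·20° lon, +9·10° lat → SW at lon 60°, lat 0°.
Square 8, 1: +8·2° lon, +1·1° lat → SW at lon 76°, lat 1°.
latitude 1.00° N, longitude 76.00° E.

1.00° N, 76.00° E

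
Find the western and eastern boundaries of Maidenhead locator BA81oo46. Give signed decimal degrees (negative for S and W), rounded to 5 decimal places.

Field B=1, A=0: +1·20° lon, +0·10° lat → SW at lon -160°, lat -90°.
Square 8, 1: +8·2° lon, +1·1° lat → SW at lon -144°, lat -89°.
Subsquare o=14, o=14: +14·0.0833333° lon, +14·0.0416667° lat → SW at lon -142.833°, lat -88.4167°.
Extended square 4, 6: +4·0.00833333° lon, +6·0.00416667° lat → SW at lon -142.8°, lat -88.3917°.
Cell spans 0.00833333° lon × 0.00416667° lat.
west -142.80000, east -142.79167.

-142.80000, -142.79167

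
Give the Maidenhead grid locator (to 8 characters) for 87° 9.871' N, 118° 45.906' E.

Offset from 180°W / 90°S: lon 298.76510°, lat 177.16452°.
Field: 298.76510/20 → 14 → O, 177.16452/10 → 17 → R; chars OR.
Square: 18.76510/2 → 9, 7.16452/1 → 7; chars 97.
Subsquare: 0.76510/0.0833333 → 9 → j, 0.16452/0.0416667 → 3 → d; chars jd.
Extended square: 0.01510/0.00833333 → 1, 0.03952/0.00416667 → 9; chars 19.

OR97jd19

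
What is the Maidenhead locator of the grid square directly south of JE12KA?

JE11kx

Latitude subsquare a = 0; −1 → -1, wraps to 23 = x, carry into square.
Latitude square 2; −1 → 1.
The longitude characters are unchanged.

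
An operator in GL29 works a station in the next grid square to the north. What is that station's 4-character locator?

GM20

Latitude square 9; +1 → 10, wraps to 0, carry into field.
Latitude field L = 11; +1 → 12 = M.
The longitude characters are unchanged.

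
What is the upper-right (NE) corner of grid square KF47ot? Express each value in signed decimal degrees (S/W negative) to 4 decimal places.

-32.1667, 29.2500

Field K=10, F=5: +10·20° lon, +5·10° lat → SW at lon 20°, lat -40°.
Square 4, 7: +4·2° lon, +7·1° lat → SW at lon 28°, lat -33°.
Subsquare o=14, t=19: +14·0.0833333° lon, +19·0.0416667° lat → SW at lon 29.1667°, lat -32.2083°.
Cell spans 0.0833333° lon × 0.0416667° lat. NE corner is SW corner plus one full cell.
latitude -32.1667, longitude 29.2500.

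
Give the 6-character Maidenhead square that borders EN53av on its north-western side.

Longitude subsquare a = 0; −1 → -1, wraps to 23 = x, carry into square.
Longitude square 5; −1 → 4.
Latitude subsquare v = 21; +1 → 22 = w.

EN43xw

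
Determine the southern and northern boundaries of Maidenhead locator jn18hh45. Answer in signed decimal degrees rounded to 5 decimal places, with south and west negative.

48.31250, 48.31667

Field J=9, N=13: +9·20° lon, +13·10° lat → SW at lon 0°, lat 40°.
Square 1, 8: +1·2° lon, +8·1° lat → SW at lon 2°, lat 48°.
Subsquare h=7, h=7: +7·0.0833333° lon, +7·0.0416667° lat → SW at lon 2.58333°, lat 48.2917°.
Extended square 4, 5: +4·0.00833333° lon, +5·0.00416667° lat → SW at lon 2.61667°, lat 48.3125°.
Cell spans 0.00833333° lon × 0.00416667° lat.
south 48.31250, north 48.31667.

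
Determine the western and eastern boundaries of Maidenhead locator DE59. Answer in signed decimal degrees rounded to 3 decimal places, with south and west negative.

-110.000, -108.000

Field D=3, E=4: +3·20° lon, +4·10° lat → SW at lon -120°, lat -50°.
Square 5, 9: +5·2° lon, +9·1° lat → SW at lon -110°, lat -41°.
Cell spans 2° lon × 1° lat.
west -110.000, east -108.000.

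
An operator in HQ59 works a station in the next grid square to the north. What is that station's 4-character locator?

HR50

Latitude square 9; +1 → 10, wraps to 0, carry into field.
Latitude field Q = 16; +1 → 17 = R.
The longitude characters are unchanged.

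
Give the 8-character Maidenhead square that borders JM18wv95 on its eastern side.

JM18xv05

Longitude extended square 9; +1 → 10, wraps to 0, carry into subsquare.
Longitude subsquare w = 22; +1 → 23 = x.
The latitude characters are unchanged.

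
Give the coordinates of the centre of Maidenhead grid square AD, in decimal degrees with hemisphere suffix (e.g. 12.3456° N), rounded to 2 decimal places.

55.00° S, 170.00° W

Field A=0, D=3: +0·20° lon, +3·10° lat → SW at lon -180°, lat -60°.
Cell spans 20° lon × 10° lat. Centre is SW corner plus half of each.
latitude 55.00° S, longitude 170.00° W.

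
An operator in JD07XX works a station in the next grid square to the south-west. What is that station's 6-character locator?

JD07ww

Longitude subsquare x = 23; −1 → 22 = w.
Latitude subsquare x = 23; −1 → 22 = w.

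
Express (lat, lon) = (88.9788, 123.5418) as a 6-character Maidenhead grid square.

Offset from 180°W / 90°S: lon 303.5418°, lat 178.9788°.
Field (20°×10°, letters A–R): 303.5418/20 → 15 → P, 178.9788/10 → 17 → R; chars PR.
Square (2°×1°, digits 0–9): 3.5418/2 → 1, 8.9788/1 → 8; chars 18.
Subsquare (5′×2.5′, letters a–x): 1.5418/0.0833333 → 18 → s, 0.9788/0.0416667 → 23 → x; chars sx.

PR18sx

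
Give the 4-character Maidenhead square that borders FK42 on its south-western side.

FK31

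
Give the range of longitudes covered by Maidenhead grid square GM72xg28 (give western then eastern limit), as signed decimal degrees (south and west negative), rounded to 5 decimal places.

-44.06667, -44.05833

Field G=6, M=12: +6·20° lon, +12·10° lat → SW at lon -60°, lat 30°.
Square 7, 2: +7·2° lon, +2·1° lat → SW at lon -46°, lat 32°.
Subsquare x=23, g=6: +23·0.0833333° lon, +6·0.0416667° lat → SW at lon -44.0833°, lat 32.25°.
Extended square 2, 8: +2·0.00833333° lon, +8·0.00416667° lat → SW at lon -44.0667°, lat 32.2833°.
Cell spans 0.00833333° lon × 0.00416667° lat.
west -44.06667, east -44.05833.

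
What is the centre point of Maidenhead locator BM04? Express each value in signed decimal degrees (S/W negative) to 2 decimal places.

Field B=1, M=12: +1·20° lon, +12·10° lat → SW at lon -160°, lat 30°.
Square 0, 4: +0·2° lon, +4·1° lat → SW at lon -160°, lat 34°.
Cell spans 2° lon × 1° lat. Centre is SW corner plus half of each.
latitude 34.50, longitude -159.00.

34.50, -159.00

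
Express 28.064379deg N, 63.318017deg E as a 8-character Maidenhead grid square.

ML18pb85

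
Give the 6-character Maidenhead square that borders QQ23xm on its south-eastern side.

Longitude subsquare x = 23; +1 → 24, wraps to 0 = a, carry into square.
Longitude square 2; +1 → 3.
Latitude subsquare m = 12; −1 → 11 = l.

QQ33al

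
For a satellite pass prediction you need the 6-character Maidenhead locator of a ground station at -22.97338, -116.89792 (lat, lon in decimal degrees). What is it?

Offset from 180°W / 90°S: lon 63.1021°, lat 67.0266°.
Field (20°×10°, letters A–R): 63.1021/20 → 3 → D, 67.0266/10 → 6 → G; chars DG.
Square (2°×1°, digits 0–9): 3.1021/2 → 1, 7.0266/1 → 7; chars 17.
Subsquare (5′×2.5′, letters a–x): 1.1021/0.0833333 → 13 → n, 0.0266/0.0416667 → 0 → a; chars na.

DG17na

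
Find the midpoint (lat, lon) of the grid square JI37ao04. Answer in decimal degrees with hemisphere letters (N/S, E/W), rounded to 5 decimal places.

2.39792° S, 6.00417° E

Field J=9, I=8: +9·20° lon, +8·10° lat → SW at lon 0°, lat -10°.
Square 3, 7: +3·2° lon, +7·1° lat → SW at lon 6°, lat -3°.
Subsquare a=0, o=14: +0·0.0833333° lon, +14·0.0416667° lat → SW at lon 6°, lat -2.41667°.
Extended square 0, 4: +0·0.00833333° lon, +4·0.00416667° lat → SW at lon 6°, lat -2.4°.
Cell spans 0.00833333° lon × 0.00416667° lat. Centre is SW corner plus half of each.
latitude 2.39792° S, longitude 6.00417° E.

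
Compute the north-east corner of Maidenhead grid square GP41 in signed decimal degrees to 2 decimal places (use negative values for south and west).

62.00, -50.00

Field G=6, P=15: +6·20° lon, +15·10° lat → SW at lon -60°, lat 60°.
Square 4, 1: +4·2° lon, +1·1° lat → SW at lon -52°, lat 61°.
Cell spans 2° lon × 1° lat. NE corner is SW corner plus one full cell.
latitude 62.00, longitude -50.00.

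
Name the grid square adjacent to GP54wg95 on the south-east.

Longitude extended square 9; +1 → 10, wraps to 0, carry into subsquare.
Longitude subsquare w = 22; +1 → 23 = x.
Latitude extended square 5; −1 → 4.

GP54xg04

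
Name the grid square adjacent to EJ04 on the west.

DJ94

Longitude square 0; −1 → -1, wraps to 9, carry into field.
Longitude field E = 4; −1 → 3 = D.
The latitude characters are unchanged.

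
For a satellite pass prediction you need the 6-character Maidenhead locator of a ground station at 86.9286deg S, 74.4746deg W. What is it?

FA23sb

Offset from 180°W / 90°S: lon 105.5254°, lat 3.0714°.
Field: 105.5254/20 → 5 → F, 3.0714/10 → 0 → A; chars FA.
Square: 5.5254/2 → 2, 3.0714/1 → 3; chars 23.
Subsquare: 1.5254/0.0833333 → 18 → s, 0.0714/0.0416667 → 1 → b; chars sb.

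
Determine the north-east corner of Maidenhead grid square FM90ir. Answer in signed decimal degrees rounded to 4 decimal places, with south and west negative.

Field F=5, M=12: +5·20° lon, +12·10° lat → SW at lon -80°, lat 30°.
Square 9, 0: +9·2° lon, +0·1° lat → SW at lon -62°, lat 30°.
Subsquare i=8, r=17: +8·0.0833333° lon, +17·0.0416667° lat → SW at lon -61.3333°, lat 30.7083°.
Cell spans 0.0833333° lon × 0.0416667° lat. NE corner is SW corner plus one full cell.
latitude 30.7500, longitude -61.2500.

30.7500, -61.2500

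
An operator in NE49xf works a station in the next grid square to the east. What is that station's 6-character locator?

NE59af

Longitude subsquare x = 23; +1 → 24, wraps to 0 = a, carry into square.
Longitude square 4; +1 → 5.
The latitude characters are unchanged.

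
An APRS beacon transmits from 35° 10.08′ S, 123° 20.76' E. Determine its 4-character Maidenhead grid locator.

PF14

Offset from 180°W / 90°S: lon 303.35°, lat 54.83°.
Field: lon ⌊303.35/20⌋ = 15 → P; lat ⌊54.83/10⌋ = 5 → F.
Square: lon ⌊3.35/2⌋ = 1; lat ⌊4.83/1⌋ = 4.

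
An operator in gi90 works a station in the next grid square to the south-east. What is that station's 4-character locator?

Longitude square 9; +1 → 10, wraps to 0, carry into field.
Longitude field G = 6; +1 → 7 = H.
Latitude square 0; −1 → -1, wraps to 9, carry into field.
Latitude field I = 8; −1 → 7 = H.

HH09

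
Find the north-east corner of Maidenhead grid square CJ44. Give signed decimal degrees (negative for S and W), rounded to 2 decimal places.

Field C=2, J=9: +2·20° lon, +9·10° lat → SW at lon -140°, lat 0°.
Square 4, 4: +4·2° lon, +4·1° lat → SW at lon -132°, lat 4°.
Cell spans 2° lon × 1° lat. NE corner is SW corner plus one full cell.
latitude 5.00, longitude -130.00.

5.00, -130.00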